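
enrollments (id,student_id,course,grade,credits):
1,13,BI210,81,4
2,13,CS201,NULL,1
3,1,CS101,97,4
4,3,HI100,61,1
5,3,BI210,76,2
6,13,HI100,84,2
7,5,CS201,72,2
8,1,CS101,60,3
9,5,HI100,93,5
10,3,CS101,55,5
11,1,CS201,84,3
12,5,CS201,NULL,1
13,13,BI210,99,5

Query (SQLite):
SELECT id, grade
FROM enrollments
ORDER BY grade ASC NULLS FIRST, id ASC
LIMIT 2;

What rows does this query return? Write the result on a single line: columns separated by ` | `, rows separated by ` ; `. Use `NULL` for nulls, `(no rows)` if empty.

Sort by grade asc, tiebreak id asc: (NULL, id=2), (NULL, id=12), (55, id=10), (60, id=8), (61, id=4) …. Take first 2.
NULLS FIRST: NULL grade rows go before all non-NULL rows (among themselves ordered by id asc).

2 | NULL ; 12 | NULL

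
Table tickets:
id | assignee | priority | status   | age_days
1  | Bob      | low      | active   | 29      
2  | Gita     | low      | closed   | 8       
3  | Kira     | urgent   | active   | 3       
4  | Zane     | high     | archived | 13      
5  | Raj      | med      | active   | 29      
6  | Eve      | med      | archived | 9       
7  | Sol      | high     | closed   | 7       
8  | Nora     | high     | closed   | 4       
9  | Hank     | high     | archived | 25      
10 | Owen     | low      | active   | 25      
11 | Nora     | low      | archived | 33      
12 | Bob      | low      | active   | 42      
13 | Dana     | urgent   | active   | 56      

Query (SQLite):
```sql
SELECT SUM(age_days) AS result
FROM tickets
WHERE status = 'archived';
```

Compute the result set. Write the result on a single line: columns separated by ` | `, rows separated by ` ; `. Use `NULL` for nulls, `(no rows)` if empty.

80

Rows where status='archived' → age_days values: [13, 9, 25, 33].
SUM of non-NULL values = 80.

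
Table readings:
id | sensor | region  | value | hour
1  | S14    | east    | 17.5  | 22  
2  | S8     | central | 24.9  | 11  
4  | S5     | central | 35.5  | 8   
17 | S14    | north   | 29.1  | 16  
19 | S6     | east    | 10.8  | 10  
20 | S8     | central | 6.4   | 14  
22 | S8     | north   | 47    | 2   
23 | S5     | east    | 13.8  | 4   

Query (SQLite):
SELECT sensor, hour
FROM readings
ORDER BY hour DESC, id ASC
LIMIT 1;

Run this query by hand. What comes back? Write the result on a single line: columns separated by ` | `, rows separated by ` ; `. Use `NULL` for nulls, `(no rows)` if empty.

Sort by hour desc, tiebreak id asc: (22, id=1), (16, id=17), (14, id=20), (11, id=2) …. Take first 1.

S14 | 22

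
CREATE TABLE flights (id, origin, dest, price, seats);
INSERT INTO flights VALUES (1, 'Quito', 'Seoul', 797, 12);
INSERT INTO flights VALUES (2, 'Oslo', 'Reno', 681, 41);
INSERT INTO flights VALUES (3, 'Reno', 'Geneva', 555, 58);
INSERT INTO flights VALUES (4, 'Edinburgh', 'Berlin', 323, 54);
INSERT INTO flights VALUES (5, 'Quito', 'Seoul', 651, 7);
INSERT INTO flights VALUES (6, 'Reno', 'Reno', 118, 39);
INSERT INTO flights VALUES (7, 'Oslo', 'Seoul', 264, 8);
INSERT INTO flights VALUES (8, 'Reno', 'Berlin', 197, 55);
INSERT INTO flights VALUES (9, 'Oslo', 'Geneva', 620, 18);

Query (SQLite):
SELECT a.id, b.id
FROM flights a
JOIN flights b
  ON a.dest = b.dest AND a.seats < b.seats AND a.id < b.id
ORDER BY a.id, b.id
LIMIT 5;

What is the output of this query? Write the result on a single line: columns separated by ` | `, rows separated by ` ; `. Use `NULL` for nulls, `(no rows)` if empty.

4 | 8 ; 5 | 7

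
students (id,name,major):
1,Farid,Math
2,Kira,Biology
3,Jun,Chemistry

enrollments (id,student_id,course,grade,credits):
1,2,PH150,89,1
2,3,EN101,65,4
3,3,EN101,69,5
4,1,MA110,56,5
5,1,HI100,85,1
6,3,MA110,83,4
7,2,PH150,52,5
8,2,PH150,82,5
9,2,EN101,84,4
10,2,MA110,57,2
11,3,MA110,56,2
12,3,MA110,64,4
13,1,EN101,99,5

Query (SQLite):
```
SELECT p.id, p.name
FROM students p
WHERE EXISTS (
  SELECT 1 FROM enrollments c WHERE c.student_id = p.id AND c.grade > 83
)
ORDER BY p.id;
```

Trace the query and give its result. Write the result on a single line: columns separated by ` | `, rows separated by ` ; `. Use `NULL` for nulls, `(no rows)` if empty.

1 | Farid ; 2 | Kira

For each students row, check whether any enrollments with matching student_id has grade > 83.
Keep rows where that is true.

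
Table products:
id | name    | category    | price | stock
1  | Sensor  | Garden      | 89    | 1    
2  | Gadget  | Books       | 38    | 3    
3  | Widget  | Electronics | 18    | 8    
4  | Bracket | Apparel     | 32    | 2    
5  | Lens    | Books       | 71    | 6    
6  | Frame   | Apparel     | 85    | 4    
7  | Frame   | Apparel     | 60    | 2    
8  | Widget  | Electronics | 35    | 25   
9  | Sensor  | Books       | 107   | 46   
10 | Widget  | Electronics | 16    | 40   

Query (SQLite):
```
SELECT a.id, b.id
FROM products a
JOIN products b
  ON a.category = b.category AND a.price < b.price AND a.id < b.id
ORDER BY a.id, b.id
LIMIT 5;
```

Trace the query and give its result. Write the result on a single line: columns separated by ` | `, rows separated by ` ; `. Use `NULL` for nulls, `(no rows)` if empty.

2 | 5 ; 2 | 9 ; 3 | 8 ; 4 | 6 ; 4 | 7

Pairs (a,b) with same category, a.price < b.price, a.id < b.id.
category groups: Apparel:{4,6,7} Books:{2,5,9} Electronics:{3,8,10} Garden:{1}
Ordered by (a.id, b.id); first 5.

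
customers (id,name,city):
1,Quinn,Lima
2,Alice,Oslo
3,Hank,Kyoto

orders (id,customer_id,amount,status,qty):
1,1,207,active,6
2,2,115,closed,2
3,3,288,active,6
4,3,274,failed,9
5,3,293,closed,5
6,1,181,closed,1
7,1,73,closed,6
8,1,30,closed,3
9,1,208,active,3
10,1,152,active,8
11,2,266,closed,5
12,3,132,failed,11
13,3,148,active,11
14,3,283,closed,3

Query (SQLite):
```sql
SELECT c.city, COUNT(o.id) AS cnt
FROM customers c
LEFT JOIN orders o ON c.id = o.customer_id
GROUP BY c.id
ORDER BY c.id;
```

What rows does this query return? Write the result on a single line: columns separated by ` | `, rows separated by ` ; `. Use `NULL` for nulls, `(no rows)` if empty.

Lima | 6 ; Oslo | 2 ; Kyoto | 6

LEFT JOIN keeps every customers row; unmatched ones get NULL for orders columns.
Group by customers.id and compute COUNT(o.id). COUNT(col) of an all-NULL group is 0.
  1: ids {1, 6, 7, 8, 9, 10} → COUNT(o.id)=6
  2: ids {2, 11} → COUNT(o.id)=2
  3: ids {3, 4, 5, 12, 13, 14} → COUNT(o.id)=6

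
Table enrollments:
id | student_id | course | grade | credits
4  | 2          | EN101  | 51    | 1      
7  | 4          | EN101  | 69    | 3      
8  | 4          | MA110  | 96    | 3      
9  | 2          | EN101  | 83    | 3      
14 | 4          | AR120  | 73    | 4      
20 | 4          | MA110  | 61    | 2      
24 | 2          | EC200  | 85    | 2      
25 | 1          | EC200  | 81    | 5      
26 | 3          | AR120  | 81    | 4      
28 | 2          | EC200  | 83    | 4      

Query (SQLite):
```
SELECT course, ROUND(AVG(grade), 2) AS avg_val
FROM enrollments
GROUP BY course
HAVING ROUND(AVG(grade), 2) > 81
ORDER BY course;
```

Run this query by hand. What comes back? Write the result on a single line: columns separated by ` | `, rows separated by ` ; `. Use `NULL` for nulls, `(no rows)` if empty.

Partition enrollments by course; compute ROUND(AVG(grade), 2) within each group.
HAVING: keep groups where ROUND(AVG(grade), 2) > 81.
  AR120: ids {14, 26} → ROUND(AVG(grade), 2)=77
  EC200: ids {24, 25, 28} → ROUND(AVG(grade), 2)=83
  EN101: ids {4, 7, 9} → ROUND(AVG(grade), 2)=67.67
  MA110: ids {8, 20} → ROUND(AVG(grade), 2)=78.5

EC200 | 83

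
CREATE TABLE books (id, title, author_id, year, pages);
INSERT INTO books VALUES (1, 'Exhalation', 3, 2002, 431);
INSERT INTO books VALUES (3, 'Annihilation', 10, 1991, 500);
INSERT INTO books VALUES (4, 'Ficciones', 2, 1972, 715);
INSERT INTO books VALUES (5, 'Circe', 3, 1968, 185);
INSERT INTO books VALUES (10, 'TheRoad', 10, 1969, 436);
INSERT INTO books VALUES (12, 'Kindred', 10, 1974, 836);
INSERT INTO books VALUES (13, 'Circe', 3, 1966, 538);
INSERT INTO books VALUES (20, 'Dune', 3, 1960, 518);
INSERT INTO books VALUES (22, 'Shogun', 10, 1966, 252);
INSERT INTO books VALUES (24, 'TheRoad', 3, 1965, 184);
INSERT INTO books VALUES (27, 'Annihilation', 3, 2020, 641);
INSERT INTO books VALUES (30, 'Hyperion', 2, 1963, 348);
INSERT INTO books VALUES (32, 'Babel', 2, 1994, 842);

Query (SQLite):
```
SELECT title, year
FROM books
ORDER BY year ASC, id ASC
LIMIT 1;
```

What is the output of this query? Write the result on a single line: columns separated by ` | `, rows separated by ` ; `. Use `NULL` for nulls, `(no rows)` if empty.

Sort by year asc, tiebreak id asc: (1960, id=20), (1963, id=30), (1965, id=24), (1966, id=13) …. Take first 1.

Dune | 1960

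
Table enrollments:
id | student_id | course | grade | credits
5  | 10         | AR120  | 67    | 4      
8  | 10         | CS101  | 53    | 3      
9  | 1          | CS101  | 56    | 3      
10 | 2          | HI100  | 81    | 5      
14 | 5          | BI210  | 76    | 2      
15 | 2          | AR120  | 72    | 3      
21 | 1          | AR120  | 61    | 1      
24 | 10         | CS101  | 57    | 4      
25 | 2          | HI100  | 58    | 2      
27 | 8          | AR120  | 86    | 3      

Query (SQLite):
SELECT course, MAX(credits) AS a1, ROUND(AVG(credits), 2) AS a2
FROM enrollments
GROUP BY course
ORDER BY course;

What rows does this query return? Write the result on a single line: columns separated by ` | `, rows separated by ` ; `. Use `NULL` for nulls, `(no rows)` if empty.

AR120 | 4 | 2.75 ; BI210 | 2 | 2 ; CS101 | 4 | 3.33 ; HI100 | 5 | 3.5

Group enrollments by course.
Per group compute: MAX(credits), ROUND(AVG(credits), 2).
  AR120: ids {5, 15, 21, 27} → MAX(credits)=4, ROUND(AVG(credits), 2)=2.75
  BI210: ids {14} → MAX(credits)=2, ROUND(AVG(credits), 2)=2
  CS101: ids {8, 9, 24} → MAX(credits)=4, ROUND(AVG(credits), 2)=3.33
  HI100: ids {10, 25} → MAX(credits)=5, ROUND(AVG(credits), 2)=3.5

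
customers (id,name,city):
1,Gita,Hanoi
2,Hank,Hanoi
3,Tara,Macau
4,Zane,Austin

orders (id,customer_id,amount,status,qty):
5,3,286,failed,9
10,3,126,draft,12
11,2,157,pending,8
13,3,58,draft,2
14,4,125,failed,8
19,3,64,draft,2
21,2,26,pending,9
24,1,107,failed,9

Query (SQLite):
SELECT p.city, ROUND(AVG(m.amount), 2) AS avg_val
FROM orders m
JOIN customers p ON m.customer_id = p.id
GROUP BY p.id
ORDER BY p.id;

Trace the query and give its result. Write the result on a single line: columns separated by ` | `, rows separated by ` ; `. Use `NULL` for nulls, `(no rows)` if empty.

Hanoi | 107 ; Hanoi | 91.5 ; Macau | 133.5 ; Austin | 125

Join each orders row to its customers via customer_id.
Group joined rows by customers.id; compute ROUND(AVG(m.amount), 2) per group.
  1: ids {24} → ROUND(AVG(m.amount), 2)=107
  2: ids {11, 21} → ROUND(AVG(m.amount), 2)=91.5
  3: ids {5, 10, 13, 19} → ROUND(AVG(m.amount), 2)=133.5
  4: ids {14} → ROUND(AVG(m.amount), 2)=125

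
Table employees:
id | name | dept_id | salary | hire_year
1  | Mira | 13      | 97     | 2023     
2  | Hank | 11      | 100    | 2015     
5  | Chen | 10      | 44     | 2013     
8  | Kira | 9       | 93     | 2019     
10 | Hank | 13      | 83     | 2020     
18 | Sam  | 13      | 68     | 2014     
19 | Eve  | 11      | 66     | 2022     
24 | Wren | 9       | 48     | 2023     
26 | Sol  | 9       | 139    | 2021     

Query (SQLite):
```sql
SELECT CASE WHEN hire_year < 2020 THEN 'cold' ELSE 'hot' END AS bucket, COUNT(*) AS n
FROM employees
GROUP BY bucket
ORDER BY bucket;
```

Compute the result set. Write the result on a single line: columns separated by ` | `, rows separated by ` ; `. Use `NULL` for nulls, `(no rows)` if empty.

cold | 4 ; hot | 5

Bucket rows by hire_year < 2020 → 'cold' else 'hot'; count each bucket.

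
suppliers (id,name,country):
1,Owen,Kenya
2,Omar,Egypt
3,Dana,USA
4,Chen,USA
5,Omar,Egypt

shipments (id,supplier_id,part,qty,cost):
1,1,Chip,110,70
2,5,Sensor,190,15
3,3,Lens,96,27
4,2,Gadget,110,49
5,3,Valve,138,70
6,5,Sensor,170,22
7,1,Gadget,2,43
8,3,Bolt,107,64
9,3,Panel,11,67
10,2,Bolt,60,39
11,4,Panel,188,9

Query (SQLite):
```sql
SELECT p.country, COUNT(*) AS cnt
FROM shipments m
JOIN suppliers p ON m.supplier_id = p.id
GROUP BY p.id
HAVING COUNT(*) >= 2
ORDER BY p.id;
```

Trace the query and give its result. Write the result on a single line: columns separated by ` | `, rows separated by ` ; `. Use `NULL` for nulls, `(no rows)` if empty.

Kenya | 2 ; Egypt | 2 ; USA | 4 ; Egypt | 2

Join each shipments row to its suppliers via supplier_id.
Group joined rows by suppliers.id; compute COUNT(*) per group.
HAVING: keep groups with count ≥ 2.
  1: ids {1, 7} → COUNT(*)=2
  2: ids {4, 10} → COUNT(*)=2
  3: ids {3, 5, 8, 9} → COUNT(*)=4
  4: ids {11} → COUNT(*)=1
  5: ids {2, 6} → COUNT(*)=2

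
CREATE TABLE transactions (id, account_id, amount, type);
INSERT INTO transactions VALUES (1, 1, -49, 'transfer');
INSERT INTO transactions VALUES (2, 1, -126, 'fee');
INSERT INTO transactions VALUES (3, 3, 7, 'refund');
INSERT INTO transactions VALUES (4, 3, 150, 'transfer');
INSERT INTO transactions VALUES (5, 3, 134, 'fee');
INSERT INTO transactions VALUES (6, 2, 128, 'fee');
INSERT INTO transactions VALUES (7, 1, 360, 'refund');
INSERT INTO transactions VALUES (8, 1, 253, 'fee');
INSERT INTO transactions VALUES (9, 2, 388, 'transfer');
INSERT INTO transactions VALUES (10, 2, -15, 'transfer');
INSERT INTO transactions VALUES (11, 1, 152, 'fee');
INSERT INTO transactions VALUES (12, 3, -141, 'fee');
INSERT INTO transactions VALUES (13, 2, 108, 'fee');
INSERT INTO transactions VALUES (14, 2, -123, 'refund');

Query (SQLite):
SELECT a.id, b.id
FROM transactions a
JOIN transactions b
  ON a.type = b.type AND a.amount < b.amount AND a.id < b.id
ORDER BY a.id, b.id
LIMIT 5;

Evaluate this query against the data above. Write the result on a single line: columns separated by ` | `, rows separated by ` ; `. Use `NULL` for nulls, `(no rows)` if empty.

1 | 4 ; 1 | 9 ; 1 | 10 ; 2 | 5 ; 2 | 6

Pairs (a,b) with same type, a.amount < b.amount, a.id < b.id.
type groups: fee:{2,5,6,8,11,12,13} refund:{3,7,14} transfer:{1,4,9,10}
Ordered by (a.id, b.id); first 5.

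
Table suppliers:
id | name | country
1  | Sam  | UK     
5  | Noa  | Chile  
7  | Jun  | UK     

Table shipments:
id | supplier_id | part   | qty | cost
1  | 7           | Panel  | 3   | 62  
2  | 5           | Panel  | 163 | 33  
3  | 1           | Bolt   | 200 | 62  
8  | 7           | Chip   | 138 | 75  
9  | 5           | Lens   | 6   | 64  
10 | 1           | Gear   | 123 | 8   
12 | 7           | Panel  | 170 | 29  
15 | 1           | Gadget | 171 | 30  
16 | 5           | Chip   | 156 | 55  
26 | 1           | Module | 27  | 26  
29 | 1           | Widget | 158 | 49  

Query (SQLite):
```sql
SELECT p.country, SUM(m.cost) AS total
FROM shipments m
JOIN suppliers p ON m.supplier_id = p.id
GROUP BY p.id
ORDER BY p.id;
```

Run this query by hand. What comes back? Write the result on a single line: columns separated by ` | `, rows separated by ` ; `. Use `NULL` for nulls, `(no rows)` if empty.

Join each shipments row to its suppliers via supplier_id.
Group joined rows by suppliers.id; compute SUM(m.cost) per group.
  1: ids {3, 10, 15, 26, 29} → SUM(m.cost)=175
  5: ids {2, 9, 16} → SUM(m.cost)=152
  7: ids {1, 8, 12} → SUM(m.cost)=166

UK | 175 ; Chile | 152 ; UK | 166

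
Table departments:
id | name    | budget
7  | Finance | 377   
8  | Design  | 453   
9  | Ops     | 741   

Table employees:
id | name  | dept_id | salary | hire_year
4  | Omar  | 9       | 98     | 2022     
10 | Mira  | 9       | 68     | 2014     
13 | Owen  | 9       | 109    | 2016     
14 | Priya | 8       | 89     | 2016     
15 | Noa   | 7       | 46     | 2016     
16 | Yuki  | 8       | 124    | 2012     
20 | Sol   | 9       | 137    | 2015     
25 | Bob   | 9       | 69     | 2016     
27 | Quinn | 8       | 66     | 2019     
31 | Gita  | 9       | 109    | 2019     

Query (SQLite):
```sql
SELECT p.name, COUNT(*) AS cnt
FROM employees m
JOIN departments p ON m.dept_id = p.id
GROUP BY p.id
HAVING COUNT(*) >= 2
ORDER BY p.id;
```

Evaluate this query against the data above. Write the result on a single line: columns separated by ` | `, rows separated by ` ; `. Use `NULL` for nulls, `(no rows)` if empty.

Join each employees row to its departments via dept_id.
Group joined rows by departments.id; compute COUNT(*) per group.
HAVING: keep groups with count ≥ 2.
  7: ids {15} → COUNT(*)=1
  8: ids {14, 16, 27} → COUNT(*)=3
  9: ids {4, 10, 13, 20, 25, 31} → COUNT(*)=6

Design | 3 ; Ops | 6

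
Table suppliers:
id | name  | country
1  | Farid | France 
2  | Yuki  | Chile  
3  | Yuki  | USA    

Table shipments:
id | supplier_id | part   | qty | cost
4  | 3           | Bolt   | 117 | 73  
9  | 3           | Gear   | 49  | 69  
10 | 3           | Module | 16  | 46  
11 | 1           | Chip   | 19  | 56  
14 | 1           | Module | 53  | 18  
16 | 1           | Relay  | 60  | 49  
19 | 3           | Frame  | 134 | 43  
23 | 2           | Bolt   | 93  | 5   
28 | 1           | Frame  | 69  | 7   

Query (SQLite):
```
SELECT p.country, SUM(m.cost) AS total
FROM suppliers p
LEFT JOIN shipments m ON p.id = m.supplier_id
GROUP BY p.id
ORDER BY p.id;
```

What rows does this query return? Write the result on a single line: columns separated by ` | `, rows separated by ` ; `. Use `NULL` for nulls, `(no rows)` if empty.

France | 130 ; Chile | 5 ; USA | 231

LEFT JOIN keeps every suppliers row; unmatched ones get NULL for shipments columns.
Group by suppliers.id and compute SUM(m.cost). SUM over an all-NULL group is NULL.
  1: ids {11, 14, 16, 28} → SUM(m.cost)=130
  2: ids {23} → SUM(m.cost)=5
  3: ids {4, 9, 10, 19} → SUM(m.cost)=231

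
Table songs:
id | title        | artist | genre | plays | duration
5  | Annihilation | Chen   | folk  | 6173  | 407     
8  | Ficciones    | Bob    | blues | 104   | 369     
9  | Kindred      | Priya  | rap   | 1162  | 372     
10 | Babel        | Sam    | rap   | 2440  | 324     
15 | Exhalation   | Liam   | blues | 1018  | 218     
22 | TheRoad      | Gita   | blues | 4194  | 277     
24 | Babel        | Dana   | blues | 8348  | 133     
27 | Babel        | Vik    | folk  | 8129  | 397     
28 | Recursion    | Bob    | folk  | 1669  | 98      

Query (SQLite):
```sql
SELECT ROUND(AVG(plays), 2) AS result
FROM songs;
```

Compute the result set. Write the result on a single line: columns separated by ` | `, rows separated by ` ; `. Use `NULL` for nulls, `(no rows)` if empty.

All plays values: [6173, 104, 1162, 2440, 1018, 4194, 8348, 8129, 1669].
AVG = 33237 / 9 (rounded to 2 dp).

3693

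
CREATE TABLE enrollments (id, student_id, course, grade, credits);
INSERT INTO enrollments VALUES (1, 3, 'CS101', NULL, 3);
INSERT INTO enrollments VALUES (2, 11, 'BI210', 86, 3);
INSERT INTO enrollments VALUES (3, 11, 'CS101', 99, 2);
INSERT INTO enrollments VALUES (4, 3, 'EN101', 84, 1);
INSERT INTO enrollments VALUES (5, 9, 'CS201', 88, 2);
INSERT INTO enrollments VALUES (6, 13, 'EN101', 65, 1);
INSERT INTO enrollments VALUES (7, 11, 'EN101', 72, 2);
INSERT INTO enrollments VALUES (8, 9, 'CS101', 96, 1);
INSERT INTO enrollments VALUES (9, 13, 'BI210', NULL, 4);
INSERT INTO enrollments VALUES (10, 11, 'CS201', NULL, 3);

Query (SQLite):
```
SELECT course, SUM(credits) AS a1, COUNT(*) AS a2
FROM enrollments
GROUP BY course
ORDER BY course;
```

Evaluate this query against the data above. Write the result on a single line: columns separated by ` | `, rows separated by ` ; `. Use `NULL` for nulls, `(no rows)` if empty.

BI210 | 7 | 2 ; CS101 | 6 | 3 ; CS201 | 5 | 2 ; EN101 | 4 | 3

Group enrollments by course.
Per group compute: SUM(credits), COUNT(*).
  BI210: ids {2, 9} → SUM(credits)=7, COUNT(*)=2
  CS101: ids {1, 3, 8} → SUM(credits)=6, COUNT(*)=3
  CS201: ids {5, 10} → SUM(credits)=5, COUNT(*)=2
  EN101: ids {4, 6, 7} → SUM(credits)=4, COUNT(*)=3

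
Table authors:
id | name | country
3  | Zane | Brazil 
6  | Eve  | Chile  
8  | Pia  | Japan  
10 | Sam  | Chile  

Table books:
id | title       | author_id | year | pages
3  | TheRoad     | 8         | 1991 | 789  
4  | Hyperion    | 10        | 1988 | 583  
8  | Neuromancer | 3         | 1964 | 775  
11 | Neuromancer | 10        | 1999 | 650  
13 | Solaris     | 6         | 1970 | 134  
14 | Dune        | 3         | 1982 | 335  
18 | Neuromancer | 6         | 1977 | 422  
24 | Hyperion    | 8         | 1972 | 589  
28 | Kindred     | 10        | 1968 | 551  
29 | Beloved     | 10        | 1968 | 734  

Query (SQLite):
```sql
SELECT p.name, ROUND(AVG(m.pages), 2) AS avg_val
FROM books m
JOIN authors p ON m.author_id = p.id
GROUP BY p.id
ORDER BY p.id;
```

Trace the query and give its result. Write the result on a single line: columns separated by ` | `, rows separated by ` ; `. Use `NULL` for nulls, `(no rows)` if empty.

Zane | 555 ; Eve | 278 ; Pia | 689 ; Sam | 629.5

Join each books row to its authors via author_id.
Group joined rows by authors.id; compute ROUND(AVG(m.pages), 2) per group.
  3: ids {8, 14} → ROUND(AVG(m.pages), 2)=555
  6: ids {13, 18} → ROUND(AVG(m.pages), 2)=278
  8: ids {3, 24} → ROUND(AVG(m.pages), 2)=689
  10: ids {4, 11, 28, 29} → ROUND(AVG(m.pages), 2)=629.5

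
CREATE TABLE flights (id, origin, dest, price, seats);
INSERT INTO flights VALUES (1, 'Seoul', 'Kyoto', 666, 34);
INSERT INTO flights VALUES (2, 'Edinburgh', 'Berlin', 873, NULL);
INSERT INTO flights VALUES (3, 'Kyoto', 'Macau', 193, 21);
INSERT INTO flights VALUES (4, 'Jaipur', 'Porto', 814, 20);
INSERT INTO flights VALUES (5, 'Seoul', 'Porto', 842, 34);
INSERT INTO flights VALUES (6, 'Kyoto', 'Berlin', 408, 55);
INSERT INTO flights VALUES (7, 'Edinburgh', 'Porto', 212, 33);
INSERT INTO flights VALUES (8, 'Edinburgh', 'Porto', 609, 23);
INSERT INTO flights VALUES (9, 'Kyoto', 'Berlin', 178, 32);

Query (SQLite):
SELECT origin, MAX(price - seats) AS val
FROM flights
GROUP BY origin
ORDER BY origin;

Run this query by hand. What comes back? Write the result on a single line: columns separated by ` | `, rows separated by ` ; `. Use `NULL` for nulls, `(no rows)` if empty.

For each row compute price - seats.
Group by origin; take MAX of the expression per group.
  Edinburgh: ids {2, 7, 8} → MAX(price - seats)=586
  Jaipur: ids {4} → MAX(price - seats)=794
  Kyoto: ids {3, 6, 9} → MAX(price - seats)=353
  Seoul: ids {1, 5} → MAX(price - seats)=808

Edinburgh | 586 ; Jaipur | 794 ; Kyoto | 353 ; Seoul | 808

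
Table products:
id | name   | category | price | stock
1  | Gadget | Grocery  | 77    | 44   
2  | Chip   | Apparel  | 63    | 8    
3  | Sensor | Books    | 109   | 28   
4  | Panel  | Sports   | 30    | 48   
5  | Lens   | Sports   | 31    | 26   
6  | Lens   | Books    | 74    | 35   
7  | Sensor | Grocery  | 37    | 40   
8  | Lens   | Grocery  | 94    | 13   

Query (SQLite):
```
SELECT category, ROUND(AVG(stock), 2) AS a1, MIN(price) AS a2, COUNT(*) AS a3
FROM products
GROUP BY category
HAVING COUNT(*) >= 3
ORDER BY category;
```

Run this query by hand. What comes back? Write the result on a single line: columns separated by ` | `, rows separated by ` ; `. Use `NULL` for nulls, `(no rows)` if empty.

Grocery | 32.33 | 37 | 3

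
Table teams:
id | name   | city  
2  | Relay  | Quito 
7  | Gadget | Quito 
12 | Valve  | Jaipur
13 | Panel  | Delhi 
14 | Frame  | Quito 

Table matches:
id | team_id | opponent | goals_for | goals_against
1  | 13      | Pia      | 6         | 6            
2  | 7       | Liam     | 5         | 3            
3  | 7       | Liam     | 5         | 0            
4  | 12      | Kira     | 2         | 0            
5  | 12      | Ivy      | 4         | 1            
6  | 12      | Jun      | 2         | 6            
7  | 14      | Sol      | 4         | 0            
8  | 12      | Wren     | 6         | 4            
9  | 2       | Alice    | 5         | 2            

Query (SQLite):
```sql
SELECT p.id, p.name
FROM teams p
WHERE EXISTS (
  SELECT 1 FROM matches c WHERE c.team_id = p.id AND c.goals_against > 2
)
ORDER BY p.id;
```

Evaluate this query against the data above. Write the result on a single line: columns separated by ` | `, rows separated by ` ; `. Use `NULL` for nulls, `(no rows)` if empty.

7 | Gadget ; 12 | Valve ; 13 | Panel

For each teams row, check whether any matches with matching team_id has goals_against > 2.
Keep rows where that is true.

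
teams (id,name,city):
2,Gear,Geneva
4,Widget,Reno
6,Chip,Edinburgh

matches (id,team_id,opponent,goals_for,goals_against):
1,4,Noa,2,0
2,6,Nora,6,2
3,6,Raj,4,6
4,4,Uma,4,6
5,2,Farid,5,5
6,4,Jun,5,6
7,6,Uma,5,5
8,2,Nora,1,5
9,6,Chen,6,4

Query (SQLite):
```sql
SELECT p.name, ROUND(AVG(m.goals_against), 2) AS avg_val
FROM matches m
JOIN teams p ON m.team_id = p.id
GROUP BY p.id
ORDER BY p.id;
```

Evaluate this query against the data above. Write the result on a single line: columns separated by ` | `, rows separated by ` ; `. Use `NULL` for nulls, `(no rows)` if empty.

Gear | 5 ; Widget | 4 ; Chip | 4.25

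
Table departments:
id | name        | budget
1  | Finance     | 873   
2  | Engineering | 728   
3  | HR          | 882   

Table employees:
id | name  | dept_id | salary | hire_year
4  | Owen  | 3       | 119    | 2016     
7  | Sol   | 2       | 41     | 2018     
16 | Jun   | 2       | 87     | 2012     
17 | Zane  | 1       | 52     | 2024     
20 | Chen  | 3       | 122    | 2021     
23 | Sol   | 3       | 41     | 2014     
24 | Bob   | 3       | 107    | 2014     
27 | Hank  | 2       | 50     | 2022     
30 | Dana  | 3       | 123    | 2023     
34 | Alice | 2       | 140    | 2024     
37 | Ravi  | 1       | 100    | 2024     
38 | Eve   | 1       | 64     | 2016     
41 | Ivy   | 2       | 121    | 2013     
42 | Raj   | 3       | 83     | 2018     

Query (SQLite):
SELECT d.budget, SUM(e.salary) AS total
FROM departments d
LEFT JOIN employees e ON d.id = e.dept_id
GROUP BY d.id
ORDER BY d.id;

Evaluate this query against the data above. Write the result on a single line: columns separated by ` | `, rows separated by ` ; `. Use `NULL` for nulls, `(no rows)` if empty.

LEFT JOIN keeps every departments row; unmatched ones get NULL for employees columns.
Group by departments.id and compute SUM(e.salary). SUM over an all-NULL group is NULL.
  1: ids {17, 37, 38} → SUM(e.salary)=216
  2: ids {7, 16, 27, 34, 41} → SUM(e.salary)=439
  3: ids {4, 20, 23, 24, 30, 42} → SUM(e.salary)=595

873 | 216 ; 728 | 439 ; 882 | 595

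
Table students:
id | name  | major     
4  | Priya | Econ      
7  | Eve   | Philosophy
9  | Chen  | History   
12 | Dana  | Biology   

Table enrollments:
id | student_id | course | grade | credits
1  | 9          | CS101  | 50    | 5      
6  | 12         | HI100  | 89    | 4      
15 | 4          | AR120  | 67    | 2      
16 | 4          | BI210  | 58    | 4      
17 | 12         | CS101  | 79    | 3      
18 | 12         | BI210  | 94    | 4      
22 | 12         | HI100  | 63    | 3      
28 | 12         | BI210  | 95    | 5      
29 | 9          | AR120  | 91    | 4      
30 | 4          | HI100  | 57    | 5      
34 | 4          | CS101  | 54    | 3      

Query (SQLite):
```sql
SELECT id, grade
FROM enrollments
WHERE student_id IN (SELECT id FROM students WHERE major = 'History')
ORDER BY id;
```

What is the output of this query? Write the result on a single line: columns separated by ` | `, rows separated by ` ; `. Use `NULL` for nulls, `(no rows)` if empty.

1 | 50 ; 29 | 91

Inner query: students.id where major = 'History'.
Outer: keep enrollments rows whose student_id is in that set.
Inner query → {9}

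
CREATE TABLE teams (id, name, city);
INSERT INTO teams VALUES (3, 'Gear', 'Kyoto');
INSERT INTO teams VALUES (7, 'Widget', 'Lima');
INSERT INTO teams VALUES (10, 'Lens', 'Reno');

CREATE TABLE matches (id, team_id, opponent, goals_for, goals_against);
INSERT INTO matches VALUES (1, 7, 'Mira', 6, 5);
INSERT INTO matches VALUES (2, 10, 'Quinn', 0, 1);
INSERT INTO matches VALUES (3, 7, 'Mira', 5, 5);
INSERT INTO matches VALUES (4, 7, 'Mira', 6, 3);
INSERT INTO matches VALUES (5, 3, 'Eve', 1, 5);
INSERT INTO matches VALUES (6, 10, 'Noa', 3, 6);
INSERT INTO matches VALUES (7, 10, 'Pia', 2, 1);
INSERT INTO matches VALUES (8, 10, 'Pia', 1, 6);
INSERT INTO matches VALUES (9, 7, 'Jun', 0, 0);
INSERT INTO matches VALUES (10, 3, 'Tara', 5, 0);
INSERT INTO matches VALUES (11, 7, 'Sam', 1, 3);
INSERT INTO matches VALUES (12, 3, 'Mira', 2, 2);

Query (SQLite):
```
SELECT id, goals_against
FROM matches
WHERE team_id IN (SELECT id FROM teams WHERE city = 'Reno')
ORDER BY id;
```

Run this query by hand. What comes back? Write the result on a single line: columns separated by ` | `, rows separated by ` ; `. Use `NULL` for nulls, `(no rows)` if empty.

2 | 1 ; 6 | 6 ; 7 | 1 ; 8 | 6

Inner query: teams.id where city = 'Reno'.
Outer: keep matches rows whose team_id is in that set.
Inner query → {10}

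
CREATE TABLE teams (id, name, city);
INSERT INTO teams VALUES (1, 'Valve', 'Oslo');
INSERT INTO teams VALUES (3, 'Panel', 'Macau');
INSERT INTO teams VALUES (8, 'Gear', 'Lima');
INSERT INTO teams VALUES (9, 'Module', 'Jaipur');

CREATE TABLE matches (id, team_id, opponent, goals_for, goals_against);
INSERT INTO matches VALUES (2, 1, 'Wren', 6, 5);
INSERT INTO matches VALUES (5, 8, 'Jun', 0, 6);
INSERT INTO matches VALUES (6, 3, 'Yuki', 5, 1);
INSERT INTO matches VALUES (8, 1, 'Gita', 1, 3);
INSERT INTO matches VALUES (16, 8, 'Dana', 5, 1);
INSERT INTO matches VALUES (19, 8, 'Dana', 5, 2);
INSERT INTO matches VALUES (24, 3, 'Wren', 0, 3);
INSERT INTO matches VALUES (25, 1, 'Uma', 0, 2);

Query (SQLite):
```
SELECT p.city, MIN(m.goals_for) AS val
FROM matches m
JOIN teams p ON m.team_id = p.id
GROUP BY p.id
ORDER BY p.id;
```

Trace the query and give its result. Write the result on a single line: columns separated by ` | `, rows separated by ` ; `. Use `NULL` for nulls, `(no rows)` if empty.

Oslo | 0 ; Macau | 0 ; Lima | 0

Join each matches row to its teams via team_id.
Group joined rows by teams.id; compute MIN(m.goals_for) per group.
  1: ids {2, 8, 25} → MIN(m.goals_for)=0
  3: ids {6, 24} → MIN(m.goals_for)=0
  8: ids {5, 16, 19} → MIN(m.goals_for)=0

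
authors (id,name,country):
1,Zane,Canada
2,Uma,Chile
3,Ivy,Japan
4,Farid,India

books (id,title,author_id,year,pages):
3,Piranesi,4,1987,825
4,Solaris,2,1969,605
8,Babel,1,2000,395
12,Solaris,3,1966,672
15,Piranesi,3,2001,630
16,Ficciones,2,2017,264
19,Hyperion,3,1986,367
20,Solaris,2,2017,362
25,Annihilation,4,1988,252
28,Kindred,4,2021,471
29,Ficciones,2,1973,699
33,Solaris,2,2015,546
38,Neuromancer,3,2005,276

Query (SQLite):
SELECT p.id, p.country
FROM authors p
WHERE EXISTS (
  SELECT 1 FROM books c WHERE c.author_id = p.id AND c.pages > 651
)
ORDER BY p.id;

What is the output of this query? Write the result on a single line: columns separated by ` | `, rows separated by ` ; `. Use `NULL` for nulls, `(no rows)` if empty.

For each authors row, check whether any books with matching author_id has pages > 651.
Keep rows where that is true.

2 | Chile ; 3 | Japan ; 4 | India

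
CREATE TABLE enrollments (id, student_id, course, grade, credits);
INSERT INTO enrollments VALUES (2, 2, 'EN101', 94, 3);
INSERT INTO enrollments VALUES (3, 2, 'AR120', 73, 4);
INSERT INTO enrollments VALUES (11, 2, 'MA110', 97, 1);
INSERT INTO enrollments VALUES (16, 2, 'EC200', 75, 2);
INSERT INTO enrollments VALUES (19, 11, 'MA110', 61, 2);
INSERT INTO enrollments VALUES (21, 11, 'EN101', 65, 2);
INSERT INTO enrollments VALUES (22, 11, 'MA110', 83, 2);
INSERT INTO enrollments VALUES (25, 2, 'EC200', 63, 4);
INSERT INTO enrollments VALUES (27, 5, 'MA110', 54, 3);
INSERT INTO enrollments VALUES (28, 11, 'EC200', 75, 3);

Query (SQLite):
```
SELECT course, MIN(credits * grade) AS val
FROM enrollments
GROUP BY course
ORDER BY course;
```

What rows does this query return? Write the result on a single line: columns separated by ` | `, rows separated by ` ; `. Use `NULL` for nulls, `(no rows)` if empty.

AR120 | 292 ; EC200 | 150 ; EN101 | 130 ; MA110 | 97

For each row compute credits * grade.
Group by course; take MIN of the expression per group.
  AR120: ids {3} → MIN(credits * grade)=292
  EC200: ids {16, 25, 28} → MIN(credits * grade)=150
  EN101: ids {2, 21} → MIN(credits * grade)=130
  MA110: ids {11, 19, 22, 27} → MIN(credits * grade)=97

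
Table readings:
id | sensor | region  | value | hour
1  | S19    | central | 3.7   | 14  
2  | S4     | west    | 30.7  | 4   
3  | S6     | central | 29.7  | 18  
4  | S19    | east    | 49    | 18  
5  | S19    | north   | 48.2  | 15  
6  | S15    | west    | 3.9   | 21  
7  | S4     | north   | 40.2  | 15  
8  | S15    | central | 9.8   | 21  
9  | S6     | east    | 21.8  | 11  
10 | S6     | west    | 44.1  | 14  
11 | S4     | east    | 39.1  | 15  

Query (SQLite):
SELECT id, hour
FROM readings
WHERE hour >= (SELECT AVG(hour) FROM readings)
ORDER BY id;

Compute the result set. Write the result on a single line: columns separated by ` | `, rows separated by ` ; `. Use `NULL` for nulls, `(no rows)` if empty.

Scalar subquery: AVG(hour) over all readings rows = 15.090909 (≈; comparison uses full precision).
Keep rows where hour >= that value.

3 | 18 ; 4 | 18 ; 6 | 21 ; 8 | 21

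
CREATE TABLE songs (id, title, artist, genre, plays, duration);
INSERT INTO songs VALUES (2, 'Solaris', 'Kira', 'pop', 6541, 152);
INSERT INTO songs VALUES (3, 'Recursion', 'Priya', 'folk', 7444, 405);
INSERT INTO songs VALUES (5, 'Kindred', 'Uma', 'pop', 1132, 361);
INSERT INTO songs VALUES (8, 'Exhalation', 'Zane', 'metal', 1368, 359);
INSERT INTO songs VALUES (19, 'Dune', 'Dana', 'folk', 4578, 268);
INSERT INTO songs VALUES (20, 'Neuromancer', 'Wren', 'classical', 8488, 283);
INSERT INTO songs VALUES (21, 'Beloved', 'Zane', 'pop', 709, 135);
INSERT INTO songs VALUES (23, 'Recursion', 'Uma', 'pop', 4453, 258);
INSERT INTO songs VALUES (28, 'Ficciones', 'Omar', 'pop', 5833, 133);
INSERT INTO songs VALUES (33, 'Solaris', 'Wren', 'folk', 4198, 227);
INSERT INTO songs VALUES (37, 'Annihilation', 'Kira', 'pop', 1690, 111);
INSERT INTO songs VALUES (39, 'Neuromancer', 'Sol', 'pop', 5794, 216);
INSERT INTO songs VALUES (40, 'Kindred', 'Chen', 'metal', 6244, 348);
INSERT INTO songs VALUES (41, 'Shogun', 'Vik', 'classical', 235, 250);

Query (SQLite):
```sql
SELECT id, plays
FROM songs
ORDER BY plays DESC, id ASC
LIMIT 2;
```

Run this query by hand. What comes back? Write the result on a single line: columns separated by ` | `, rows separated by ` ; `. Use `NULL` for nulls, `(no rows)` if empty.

Sort by plays desc, tiebreak id asc: (8488, id=20), (7444, id=3), (6541, id=2), (6244, id=40), (5833, id=28) …. Take first 2.

20 | 8488 ; 3 | 7444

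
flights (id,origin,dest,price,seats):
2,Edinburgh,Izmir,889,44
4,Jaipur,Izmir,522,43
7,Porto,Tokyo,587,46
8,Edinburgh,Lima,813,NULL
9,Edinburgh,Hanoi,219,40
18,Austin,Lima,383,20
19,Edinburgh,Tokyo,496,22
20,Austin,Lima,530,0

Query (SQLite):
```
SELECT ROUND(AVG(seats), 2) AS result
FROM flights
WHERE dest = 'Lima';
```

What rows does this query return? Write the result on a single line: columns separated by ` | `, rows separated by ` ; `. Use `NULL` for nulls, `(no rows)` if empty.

10

Rows where dest='Lima' → seats values: [NULL, 20, 0].
AVG = 20 / 2 (rounded to 2 dp).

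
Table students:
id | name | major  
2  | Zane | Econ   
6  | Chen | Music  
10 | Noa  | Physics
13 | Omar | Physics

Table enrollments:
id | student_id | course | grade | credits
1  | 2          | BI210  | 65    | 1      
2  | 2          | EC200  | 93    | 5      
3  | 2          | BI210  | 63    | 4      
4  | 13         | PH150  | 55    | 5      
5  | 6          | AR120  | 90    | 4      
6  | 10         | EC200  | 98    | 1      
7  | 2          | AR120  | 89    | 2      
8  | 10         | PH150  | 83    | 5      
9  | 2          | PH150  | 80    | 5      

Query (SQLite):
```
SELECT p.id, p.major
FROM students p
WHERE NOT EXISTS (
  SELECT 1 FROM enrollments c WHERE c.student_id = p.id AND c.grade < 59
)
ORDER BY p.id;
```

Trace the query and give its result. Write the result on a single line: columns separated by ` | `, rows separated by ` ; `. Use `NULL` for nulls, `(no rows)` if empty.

2 | Econ ; 6 | Music ; 10 | Physics

For each students row, check whether any enrollments with matching student_id has grade < 59.
Keep rows where that is false.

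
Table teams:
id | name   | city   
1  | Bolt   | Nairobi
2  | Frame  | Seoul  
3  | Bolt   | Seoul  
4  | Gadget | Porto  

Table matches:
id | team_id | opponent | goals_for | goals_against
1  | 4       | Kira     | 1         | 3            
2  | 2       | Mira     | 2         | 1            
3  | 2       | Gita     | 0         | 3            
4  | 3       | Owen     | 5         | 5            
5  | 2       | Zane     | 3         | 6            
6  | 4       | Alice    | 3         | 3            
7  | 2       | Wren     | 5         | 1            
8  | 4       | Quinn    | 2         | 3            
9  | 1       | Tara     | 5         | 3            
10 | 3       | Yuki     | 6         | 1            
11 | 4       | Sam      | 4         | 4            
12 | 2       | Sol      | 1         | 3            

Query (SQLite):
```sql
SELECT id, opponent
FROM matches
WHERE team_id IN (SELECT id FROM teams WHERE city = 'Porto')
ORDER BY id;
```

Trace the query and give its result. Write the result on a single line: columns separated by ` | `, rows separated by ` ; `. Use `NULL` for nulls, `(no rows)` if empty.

1 | Kira ; 6 | Alice ; 8 | Quinn ; 11 | Sam

Inner query: teams.id where city = 'Porto'.
Outer: keep matches rows whose team_id is in that set.
Inner query → {4}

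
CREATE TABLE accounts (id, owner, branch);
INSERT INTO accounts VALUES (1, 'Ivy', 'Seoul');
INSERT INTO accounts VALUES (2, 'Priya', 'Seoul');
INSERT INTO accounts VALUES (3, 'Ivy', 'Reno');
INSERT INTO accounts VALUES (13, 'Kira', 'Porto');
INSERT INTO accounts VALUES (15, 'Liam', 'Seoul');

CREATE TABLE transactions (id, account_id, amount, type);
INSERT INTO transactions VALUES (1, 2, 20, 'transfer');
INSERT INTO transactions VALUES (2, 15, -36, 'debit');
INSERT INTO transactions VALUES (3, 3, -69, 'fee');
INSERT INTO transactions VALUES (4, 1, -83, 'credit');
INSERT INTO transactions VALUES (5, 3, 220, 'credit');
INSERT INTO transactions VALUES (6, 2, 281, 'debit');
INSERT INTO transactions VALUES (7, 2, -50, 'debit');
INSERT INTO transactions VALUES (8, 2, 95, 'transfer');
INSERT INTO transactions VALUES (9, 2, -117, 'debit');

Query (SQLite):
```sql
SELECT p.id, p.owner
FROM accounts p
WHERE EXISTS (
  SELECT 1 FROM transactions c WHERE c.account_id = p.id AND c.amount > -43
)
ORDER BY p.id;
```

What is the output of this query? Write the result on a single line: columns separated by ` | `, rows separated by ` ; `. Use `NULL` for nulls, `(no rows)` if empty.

2 | Priya ; 3 | Ivy ; 15 | Liam

For each accounts row, check whether any transactions with matching account_id has amount > -43.
Keep rows where that is true.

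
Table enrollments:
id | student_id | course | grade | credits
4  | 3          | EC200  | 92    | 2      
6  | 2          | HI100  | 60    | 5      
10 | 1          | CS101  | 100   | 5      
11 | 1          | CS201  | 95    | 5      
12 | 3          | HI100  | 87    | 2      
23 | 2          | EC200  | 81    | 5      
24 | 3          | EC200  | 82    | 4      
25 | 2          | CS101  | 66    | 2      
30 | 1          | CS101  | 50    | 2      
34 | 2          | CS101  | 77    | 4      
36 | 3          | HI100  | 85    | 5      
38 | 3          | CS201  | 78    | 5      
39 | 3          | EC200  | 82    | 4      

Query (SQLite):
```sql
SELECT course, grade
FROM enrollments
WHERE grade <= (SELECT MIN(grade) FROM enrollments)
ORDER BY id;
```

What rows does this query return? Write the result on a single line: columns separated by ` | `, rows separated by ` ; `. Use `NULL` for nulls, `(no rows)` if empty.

CS101 | 50

Scalar subquery: MIN(grade) over all enrollments rows = 50.
Keep rows where grade <= that value.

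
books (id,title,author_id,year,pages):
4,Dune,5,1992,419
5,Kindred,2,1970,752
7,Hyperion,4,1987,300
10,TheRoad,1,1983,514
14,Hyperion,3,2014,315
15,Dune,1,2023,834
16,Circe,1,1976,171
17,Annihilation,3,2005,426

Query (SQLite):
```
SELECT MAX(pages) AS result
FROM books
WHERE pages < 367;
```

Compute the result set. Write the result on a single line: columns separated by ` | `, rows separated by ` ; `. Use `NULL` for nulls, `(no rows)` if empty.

Rows where pages < 367 → pages values: [300, 315, 171].
MAX of non-NULL values = 315.

315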